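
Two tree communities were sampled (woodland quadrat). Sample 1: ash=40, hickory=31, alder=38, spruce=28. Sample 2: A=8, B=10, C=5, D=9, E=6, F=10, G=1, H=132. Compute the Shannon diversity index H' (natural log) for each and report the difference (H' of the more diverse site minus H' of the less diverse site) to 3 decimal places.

0.298

Sample 1: N=137, proportions 0.29197, 0.22628, 0.27737, 0.20438, giving H' = 1.37590 (working shown to 5 dp, full precision carried).
Sample 2: N=181, proportions 0.0442, 0.05525, 0.02762, 0.04972, 0.03315, 0.05525, 0.00552, 0.72928, giving H' = 1.07811.
Difference = |1.37590 − 1.07811| = 0.29779, i.e. 0.298 to 3 decimal places.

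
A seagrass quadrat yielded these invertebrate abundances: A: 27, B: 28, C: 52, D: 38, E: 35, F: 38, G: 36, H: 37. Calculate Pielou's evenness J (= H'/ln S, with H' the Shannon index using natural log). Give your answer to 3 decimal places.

Total N = 27+28+52+38+35+38+36+37 = 291, so the proportions are 0.09278, 0.09622, 0.17869, 0.13058, 0.12027, 0.13058, 0.12371, 0.12715 (working shown to 5 dp, full precision carried).
H' = −Σ pᵢ ln pᵢ = −((-0.22059) + (-0.22526) + (-0.30773) + (-0.26584) + (-0.25474) + (-0.26584) + (-0.25853) + (-0.26223)) = 2.06075.
With S = 8 species, ln S = 2.07944, so J = 2.06075/2.07944 = 0.99101, i.e. 0.991 to 3 decimal places.

0.991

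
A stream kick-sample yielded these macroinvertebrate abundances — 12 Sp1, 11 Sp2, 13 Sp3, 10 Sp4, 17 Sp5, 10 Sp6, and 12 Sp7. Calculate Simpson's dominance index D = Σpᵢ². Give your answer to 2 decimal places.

Total N = 12+11+13+10+17+10+12 = 85, so the proportions are 0.1412, 0.1294, 0.1529, 0.1176, 0.2, 0.1176, 0.1412 (working shown to 4 dp, full precision carried).
D = 0.1412² + 0.1294² + 0.1529² + 0.1176² + 0.2² + 0.1176² + 0.1412² = 0.0199 + 0.0167 + 0.0234 + 0.0138 + 0.0400 + 0.0138 + 0.0199 = 0.1477.
To 2 decimal places, D = 0.15.

0.15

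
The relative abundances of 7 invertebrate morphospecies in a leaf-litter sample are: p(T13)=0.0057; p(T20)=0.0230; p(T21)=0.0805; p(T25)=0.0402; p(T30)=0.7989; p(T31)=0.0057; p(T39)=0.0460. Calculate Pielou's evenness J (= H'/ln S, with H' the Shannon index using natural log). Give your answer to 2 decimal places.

0.41

H' = −Σ pᵢ ln pᵢ = −((-0.0295) + (-0.0868) + (-0.2028) + (-0.1292) + (-0.1794) + (-0.0295) + (-0.1416)) = 0.7987 (working shown to 4 dp, full precision carried).
With S = 7 species, ln S = 1.9459, so J = 0.7987/1.9459 = 0.4104, i.e. 0.41 to 2 decimal places.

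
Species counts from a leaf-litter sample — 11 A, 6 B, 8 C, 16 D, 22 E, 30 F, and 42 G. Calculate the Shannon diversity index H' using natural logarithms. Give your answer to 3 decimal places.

Total N = 11+6+8+16+22+30+42 = 135, so the proportions are 0.08148, 0.04444, 0.05926, 0.11852, 0.16296, 0.22222, 0.31111 (working shown to 5 dp, full precision carried).
Each pᵢ ln pᵢ term: 0.08148×(-2.50738)=-0.20430, 0.04444×(-3.11352)=-0.13838, 0.05926×(-2.82583)=-0.16746, 0.11852×(-2.13269)=-0.25276, 0.16296×(-1.81423)=-0.29565, 0.22222×(-1.50408)=-0.33424, 0.31111×(-1.16761)=-0.36325.
Sum = -1.75605, so H' = 1.756.

1.756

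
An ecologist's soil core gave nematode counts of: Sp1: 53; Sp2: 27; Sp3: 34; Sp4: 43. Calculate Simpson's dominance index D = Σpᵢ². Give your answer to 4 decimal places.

Total N = 53+27+34+43 = 157, so the proportions are 0.33758, 0.171975, 0.216561, 0.273885 (working shown to 6 dp, full precision carried).
D = 0.33758² + 0.171975² + 0.216561² + 0.273885² = 0.113960 + 0.029575 + 0.046898 + 0.075013 = 0.265447.
To 4 decimal places, D = 0.2654.

0.2654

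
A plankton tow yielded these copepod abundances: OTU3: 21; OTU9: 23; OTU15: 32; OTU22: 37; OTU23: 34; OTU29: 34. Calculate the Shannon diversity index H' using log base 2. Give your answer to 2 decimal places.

2.56

Total N = 21+23+32+37+34+34 = 181, so the proportions are 0.116, 0.1271, 0.1768, 0.2044, 0.1878, 0.1878 (working shown to 4 dp, full precision carried).
Each pᵢ log₂ pᵢ term: 0.116×(-3.1075)=-0.3605, 0.1271×(-2.9763)=-0.3782, 0.1768×(-2.4998)=-0.4420, 0.2044×(-2.2904)=-0.4682, 0.1878×(-2.4124)=-0.4532, 0.1878×(-2.4124)=-0.4532.
Sum = -2.5552, so H' = 2.56.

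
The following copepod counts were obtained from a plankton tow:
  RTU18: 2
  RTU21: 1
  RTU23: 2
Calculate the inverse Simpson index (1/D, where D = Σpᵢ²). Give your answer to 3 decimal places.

2.778

Total N = 2+1+2 = 5, so the proportions are 0.4, 0.2, 0.4 (working shown to 6 dp, full precision carried).
D = 0.4² + 0.2² + 0.4² = 0.160000 + 0.040000 + 0.160000 = 0.360000.
So 1/D = 2.77778, i.e. 2.778 to 3 decimal places.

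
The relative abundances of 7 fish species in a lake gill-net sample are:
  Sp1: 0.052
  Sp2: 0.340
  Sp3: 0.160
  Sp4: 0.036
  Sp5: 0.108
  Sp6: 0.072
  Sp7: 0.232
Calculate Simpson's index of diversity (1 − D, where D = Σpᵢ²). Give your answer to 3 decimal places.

D = 0.052² + 0.34² + 0.16² + 0.036² + 0.108² + 0.072² + 0.232² = 0.00270 + 0.11560 + 0.02560 + 0.00130 + 0.01166 + 0.00518 + 0.05382 = 0.21587 (working shown to 5 dp, full precision carried).
So 1 − D = 0.78413, i.e. 0.784 to 3 decimal places.

0.784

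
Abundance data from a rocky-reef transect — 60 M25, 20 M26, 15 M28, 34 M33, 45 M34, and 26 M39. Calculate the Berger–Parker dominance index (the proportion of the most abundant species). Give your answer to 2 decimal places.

Total N = 60+20+15+34+45+26 = 200, so the proportions are 0.3, 0.1, 0.075, 0.17, 0.225, 0.13 (working shown to 4 dp, full precision carried).
The largest proportion is 0.3, i.e. d = 0.30 to 2 decimal places.

0.30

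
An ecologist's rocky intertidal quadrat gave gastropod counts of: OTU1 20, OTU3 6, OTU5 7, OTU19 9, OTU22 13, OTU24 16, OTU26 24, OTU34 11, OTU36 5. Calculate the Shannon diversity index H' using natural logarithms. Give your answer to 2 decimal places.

2.07

Total N = 20+6+7+9+13+16+24+11+5 = 111, so the proportions are 0.1802, 0.0541, 0.0631, 0.0811, 0.1171, 0.1441, 0.2162, 0.0991, 0.045 (working shown to 4 dp, full precision carried).
Each pᵢ ln pᵢ term: 0.1802×(-1.7138)=-0.3088, 0.0541×(-2.9178)=-0.1577, 0.0631×(-2.7636)=-0.1743, 0.0811×(-2.5123)=-0.2037, 0.1171×(-2.1446)=-0.2512, 0.1441×(-1.9369)=-0.2792, 0.2162×(-1.5315)=-0.3311, 0.0991×(-2.3116)=-0.2291, 0.045×(-3.1001)=-0.1396.
Sum = -2.0747, so H' = 2.07.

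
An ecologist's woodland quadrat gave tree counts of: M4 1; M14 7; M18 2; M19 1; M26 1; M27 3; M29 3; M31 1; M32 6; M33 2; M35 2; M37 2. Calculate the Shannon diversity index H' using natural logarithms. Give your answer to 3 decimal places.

2.256

Total N = 1+7+2+1+1+3+3+1+6+2+2+2 = 31, so the proportions are 0.03226, 0.22581, 0.06452, 0.03226, 0.03226, 0.09677, 0.09677, 0.03226, 0.19355, 0.06452, 0.06452, 0.06452 (working shown to 5 dp, full precision carried).
Each pᵢ ln pᵢ term: 0.03226×(-3.43399)=-0.11077, 0.22581×(-1.48808)=-0.33602, 0.06452×(-2.74084)=-0.17683, 0.03226×(-3.43399)=-0.11077, 0.03226×(-3.43399)=-0.11077, 0.09677×(-2.33537)=-0.22600, 0.09677×(-2.33537)=-0.22600, 0.03226×(-3.43399)=-0.11077, 0.19355×(-1.64223)=-0.31785, 0.06452×(-2.74084)=-0.17683, 0.06452×(-2.74084)=-0.17683, 0.06452×(-2.74084)=-0.17683.
Sum = -2.25628, so H' = 2.256.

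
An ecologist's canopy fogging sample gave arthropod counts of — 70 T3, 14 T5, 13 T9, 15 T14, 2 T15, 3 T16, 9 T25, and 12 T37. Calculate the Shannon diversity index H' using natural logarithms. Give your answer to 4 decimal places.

Total N = 70+14+13+15+2+3+9+12 = 138, so the proportions are 0.507246, 0.101449, 0.094203, 0.108696, 0.014493, 0.021739, 0.065217, 0.086957 (working shown to 6 dp, full precision carried).
Each pᵢ ln pᵢ term: 0.507246×(-0.678758)=-0.344298, 0.101449×(-2.288196)=-0.232136, 0.094203×(-2.362304)=-0.222536, 0.108696×(-2.219203)=-0.241218, 0.014493×(-4.234107)=-0.061364, 0.021739×(-3.828641)=-0.083231, 0.065217×(-2.730029)=-0.178045, 0.086957×(-2.442347)=-0.212378.
Sum = -1.575206, so H' = 1.5752.

1.5752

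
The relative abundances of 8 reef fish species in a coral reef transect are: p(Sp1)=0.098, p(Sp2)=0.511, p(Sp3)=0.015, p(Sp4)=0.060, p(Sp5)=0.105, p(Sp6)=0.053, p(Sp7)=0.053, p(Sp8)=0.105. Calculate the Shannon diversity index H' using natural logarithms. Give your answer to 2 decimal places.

Each pᵢ ln pᵢ term (working shown to 4 dp, full precision carried): 0.098×(-2.3228)=-0.2276, 0.511×(-0.6714)=-0.3431, 0.015×(-4.1997)=-0.0630, 0.06×(-2.8134)=-0.1688, 0.105×(-2.2538)=-0.2366, 0.053×(-2.9375)=-0.1557, 0.053×(-2.9375)=-0.1557, 0.105×(-2.2538)=-0.2366.
Sum = -1.5872, so H' = 1.59.

1.59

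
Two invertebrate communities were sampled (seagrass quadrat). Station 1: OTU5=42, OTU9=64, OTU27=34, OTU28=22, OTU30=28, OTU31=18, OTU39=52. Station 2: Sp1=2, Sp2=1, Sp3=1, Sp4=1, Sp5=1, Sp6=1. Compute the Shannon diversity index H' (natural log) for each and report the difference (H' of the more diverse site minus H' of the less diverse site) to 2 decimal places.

0.11

Station 1: N=260, proportions 0.1615, 0.2462, 0.1308, 0.0846, 0.1077, 0.0692, 0.2, giving H' = 1.8613 (working shown to 4 dp, full precision carried).
Station 2: N=7, proportions 0.2857, 0.1429, 0.1429, 0.1429, 0.1429, 0.1429, giving H' = 1.7479.
Difference = |1.8613 − 1.7479| = 0.1134, i.e. 0.11 to 2 decimal places.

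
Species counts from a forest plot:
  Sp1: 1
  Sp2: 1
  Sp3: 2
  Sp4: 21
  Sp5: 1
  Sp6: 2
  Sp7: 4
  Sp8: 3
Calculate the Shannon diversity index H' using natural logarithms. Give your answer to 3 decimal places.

1.397

Total N = 1+1+2+21+1+2+4+3 = 35, so the proportions are 0.02857, 0.02857, 0.05714, 0.6, 0.02857, 0.05714, 0.11429, 0.08571 (working shown to 5 dp, full precision carried).
Each pᵢ ln pᵢ term: 0.02857×(-3.55535)=-0.10158, 0.02857×(-3.55535)=-0.10158, 0.05714×(-2.86220)=-0.16355, 0.6×(-0.51083)=-0.30650, 0.02857×(-3.55535)=-0.10158, 0.05714×(-2.86220)=-0.16355, 0.11429×(-2.16905)=-0.24789, 0.08571×(-2.45674)=-0.21058.
Sum = -1.39682, so H' = 1.397.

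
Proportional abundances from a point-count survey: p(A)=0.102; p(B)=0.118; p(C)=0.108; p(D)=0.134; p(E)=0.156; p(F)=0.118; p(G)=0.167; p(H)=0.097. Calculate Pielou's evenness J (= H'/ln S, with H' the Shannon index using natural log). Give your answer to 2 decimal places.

H' = −Σ pᵢ ln pᵢ = −((-0.2328) + (-0.2522) + (-0.2404) + (-0.2693) + (-0.2898) + (-0.2522) + (-0.2989) + (-0.2263)) = 2.0619 (working shown to 4 dp, full precision carried).
With S = 8 species, ln S = 2.0794, so J = 2.0619/2.0794 = 0.9916, i.e. 0.99 to 2 decimal places.

0.99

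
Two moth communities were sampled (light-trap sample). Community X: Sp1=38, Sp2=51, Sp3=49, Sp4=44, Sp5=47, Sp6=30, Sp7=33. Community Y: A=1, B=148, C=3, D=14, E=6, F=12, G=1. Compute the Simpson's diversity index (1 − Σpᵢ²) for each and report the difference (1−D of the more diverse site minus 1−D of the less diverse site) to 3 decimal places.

0.504

Community X: N=292, proportions 0.13014, 0.17466, 0.16781, 0.15068, 0.16096, 0.10274, 0.11301, giving 1−D = 0.85246 (working shown to 5 dp, full precision carried).
Community Y: N=185, proportions 0.00541, 0.8, 0.01622, 0.07568, 0.03243, 0.06486, 0.00541, giving 1−D = 0.34869.
Difference = |0.85246 − 0.34869| = 0.50377, i.e. 0.504 to 3 decimal places.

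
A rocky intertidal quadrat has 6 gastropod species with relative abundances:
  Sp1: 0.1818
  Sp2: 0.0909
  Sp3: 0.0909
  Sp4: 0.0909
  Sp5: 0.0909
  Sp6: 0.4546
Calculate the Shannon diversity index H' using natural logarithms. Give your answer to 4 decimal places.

1.5402

Each pᵢ ln pᵢ term (working shown to 6 dp, full precision carried): 0.1818×(-1.704848)=-0.309941, 0.0909×(-2.397995)=-0.217978, 0.0909×(-2.397995)=-0.217978, 0.0909×(-2.397995)=-0.217978, 0.0909×(-2.397995)=-0.217978, 0.4546×(-0.788337)=-0.358378.
Sum = -1.540231, so H' = 1.5402.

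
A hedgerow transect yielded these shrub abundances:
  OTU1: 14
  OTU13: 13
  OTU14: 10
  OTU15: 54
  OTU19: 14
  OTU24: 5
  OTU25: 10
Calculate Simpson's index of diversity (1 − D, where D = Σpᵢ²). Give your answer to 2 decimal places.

Total N = 14+13+10+54+14+5+10 = 120, so the proportions are 0.1167, 0.1083, 0.0833, 0.45, 0.1167, 0.0417, 0.0833 (working shown to 4 dp, full precision carried).
D = 0.1167² + 0.1083² + 0.0833² + 0.45² + 0.1167² + 0.0417² + 0.0833² = 0.0136 + 0.0117 + 0.0069 + 0.2025 + 0.0136 + 0.0017 + 0.0069 = 0.2571.
So 1 − D = 0.7429, i.e. 0.74 to 2 decimal places.

0.74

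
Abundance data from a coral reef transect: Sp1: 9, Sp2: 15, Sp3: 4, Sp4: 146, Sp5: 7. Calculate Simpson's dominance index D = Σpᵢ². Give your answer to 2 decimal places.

Total N = 9+15+4+146+7 = 181, so the proportions are 0.0497, 0.0829, 0.0221, 0.8066, 0.0387 (working shown to 4 dp, full precision carried).
D = 0.0497² + 0.0829² + 0.0221² + 0.8066² + 0.0387² = 0.0025 + 0.0069 + 0.0005 + 0.6507 + 0.0015 = 0.6620.
To 2 decimal places, D = 0.66.

0.66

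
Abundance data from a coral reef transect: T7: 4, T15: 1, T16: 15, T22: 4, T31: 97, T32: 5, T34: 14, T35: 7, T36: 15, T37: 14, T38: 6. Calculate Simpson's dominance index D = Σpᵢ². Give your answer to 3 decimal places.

Total N = 4+1+15+4+97+5+14+7+15+14+6 = 182, so the proportions are 0.02198, 0.00549, 0.08242, 0.02198, 0.53297, 0.02747, 0.07692, 0.03846, 0.08242, 0.07692, 0.03297 (working shown to 5 dp, full precision carried).
D = 0.02198² + 0.00549² + 0.08242² + 0.02198² + 0.53297² + 0.02747² + 0.07692² + 0.03846² + 0.08242² + 0.07692² + 0.03297² = 0.00048 + 0.00003 + 0.00679 + 0.00048 + 0.28405 + 0.00075 + 0.00592 + 0.00148 + 0.00679 + 0.00592 + 0.00109 = 0.31379.
To 3 decimal places, D = 0.314.

0.314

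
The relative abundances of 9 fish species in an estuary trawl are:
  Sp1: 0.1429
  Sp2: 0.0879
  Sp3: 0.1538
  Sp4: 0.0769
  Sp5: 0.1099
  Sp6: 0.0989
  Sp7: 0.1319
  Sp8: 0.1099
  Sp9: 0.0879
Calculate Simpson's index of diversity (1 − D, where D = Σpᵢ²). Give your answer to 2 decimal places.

D = 0.1429² + 0.0879² + 0.1538² + 0.0769² + 0.1099² + 0.0989² + 0.1319² + 0.1099² + 0.0879² = 0.0204 + 0.0077 + 0.0237 + 0.0059 + 0.0121 + 0.0098 + 0.0174 + 0.0121 + 0.0077 = 0.1168 (working shown to 4 dp, full precision carried).
So 1 − D = 0.8832, i.e. 0.88 to 2 decimal places.

0.88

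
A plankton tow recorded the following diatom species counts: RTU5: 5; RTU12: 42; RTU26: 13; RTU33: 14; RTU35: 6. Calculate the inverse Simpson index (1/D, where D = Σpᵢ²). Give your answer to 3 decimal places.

2.922

Total N = 5+42+13+14+6 = 80, so the proportions are 0.0625, 0.525, 0.1625, 0.175, 0.075 (working shown to 6 dp, full precision carried).
D = 0.0625² + 0.525² + 0.1625² + 0.175² + 0.075² = 0.003906 + 0.275625 + 0.026406 + 0.030625 + 0.005625 = 0.342188.
So 1/D = 2.92237, i.e. 2.922 to 3 decimal places.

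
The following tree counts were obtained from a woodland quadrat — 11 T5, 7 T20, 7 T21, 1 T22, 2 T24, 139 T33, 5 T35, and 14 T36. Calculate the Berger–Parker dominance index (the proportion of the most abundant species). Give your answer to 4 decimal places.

Total N = 11+7+7+1+2+139+5+14 = 186, so the proportions are 0.05914, 0.037634, 0.037634, 0.005376, 0.010753, 0.747312, 0.026882, 0.075269 (working shown to 6 dp, full precision carried).
The largest proportion is 0.747312, i.e. d = 0.7473 to 4 decimal places.

0.7473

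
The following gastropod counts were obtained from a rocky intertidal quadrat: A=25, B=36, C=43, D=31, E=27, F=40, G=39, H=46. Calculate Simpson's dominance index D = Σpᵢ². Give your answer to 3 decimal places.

0.130

Total N = 25+36+43+31+27+40+39+46 = 287, so the proportions are 0.08711, 0.12544, 0.14983, 0.10801, 0.09408, 0.13937, 0.13589, 0.16028 (working shown to 5 dp, full precision carried).
D = 0.08711² + 0.12544² + 0.14983² + 0.10801² + 0.09408² + 0.13937² + 0.13589² + 0.16028² = 0.00759 + 0.01573 + 0.02245 + 0.01167 + 0.00885 + 0.01942 + 0.01847 + 0.02569 = 0.12987.
To 3 decimal places, D = 0.130.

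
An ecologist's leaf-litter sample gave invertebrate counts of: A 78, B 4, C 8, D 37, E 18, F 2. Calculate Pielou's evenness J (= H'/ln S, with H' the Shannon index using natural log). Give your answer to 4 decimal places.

Total N = 78+4+8+37+18+2 = 147, so the proportions are 0.530612, 0.027211, 0.054422, 0.251701, 0.122449, 0.013605 (working shown to 6 dp, full precision carried).
H' = −Σ pᵢ ln pᵢ = −((-0.336262) + (-0.098072) + (-0.158421) + (-0.347225) + (-0.257150) + (-0.058466)) = 1.255596.
With S = 6 species, ln S = 1.791759, so J = 1.255596/1.791759 = 0.700762, i.e. 0.7008 to 4 decimal places.

0.7008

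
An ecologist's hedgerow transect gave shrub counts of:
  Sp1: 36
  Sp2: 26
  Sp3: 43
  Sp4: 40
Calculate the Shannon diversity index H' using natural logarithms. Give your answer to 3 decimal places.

Total N = 36+26+43+40 = 145, so the proportions are 0.24828, 0.17931, 0.29655, 0.27586 (working shown to 5 dp, full precision carried).
Each pᵢ ln pᵢ term: 0.24828×(-1.39321)=-0.34590, 0.17931×(-1.71864)=-0.30817, 0.29655×(-1.21553)=-0.36047, 0.27586×(-1.28785)=-0.35527.
Sum = -1.36981, so H' = 1.370.

1.370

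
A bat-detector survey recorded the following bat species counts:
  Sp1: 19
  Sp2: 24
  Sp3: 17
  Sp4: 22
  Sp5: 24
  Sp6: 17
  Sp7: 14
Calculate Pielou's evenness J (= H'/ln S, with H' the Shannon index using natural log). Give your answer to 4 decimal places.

Total N = 19+24+17+22+24+17+14 = 137, so the proportions are 0.138686, 0.175182, 0.124088, 0.160584, 0.175182, 0.124088, 0.10219 (working shown to 6 dp, full precision carried).
H' = −Σ pᵢ ln pᵢ = −((-0.273980) + (-0.305155) + (-0.258942) + (-0.293698) + (-0.305155) + (-0.258942) + (-0.233087)) = 1.928960.
With S = 7 species, ln S = 1.945910, so J = 1.928960/1.945910 = 0.991289, i.e. 0.9913 to 4 decimal places.

0.9913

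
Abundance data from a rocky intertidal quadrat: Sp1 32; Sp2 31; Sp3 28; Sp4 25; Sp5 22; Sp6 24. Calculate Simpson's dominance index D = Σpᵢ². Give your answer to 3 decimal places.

Total N = 32+31+28+25+22+24 = 162, so the proportions are 0.19753, 0.19136, 0.17284, 0.15432, 0.1358, 0.14815 (working shown to 5 dp, full precision carried).
D = 0.19753² + 0.19136² + 0.17284² + 0.15432² + 0.1358² + 0.14815² = 0.03902 + 0.03662 + 0.02987 + 0.02381 + 0.01844 + 0.02195 = 0.16971.
To 3 decimal places, D = 0.170.

0.170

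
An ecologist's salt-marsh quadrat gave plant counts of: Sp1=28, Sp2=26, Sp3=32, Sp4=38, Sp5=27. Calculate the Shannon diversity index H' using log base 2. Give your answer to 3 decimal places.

Total N = 28+26+32+38+27 = 151, so the proportions are 0.18543, 0.17219, 0.21192, 0.25166, 0.17881 (working shown to 5 dp, full precision carried).
Each pᵢ log₂ pᵢ term: 0.18543×(-2.43105)=-0.45079, 0.17219×(-2.53797)=-0.43700, 0.21192×(-2.23840)=-0.47436, 0.25166×(-1.99048)=-0.50091, 0.17881×(-2.48352)=-0.44407.
Sum = -2.30714, so H' = 2.307.

2.307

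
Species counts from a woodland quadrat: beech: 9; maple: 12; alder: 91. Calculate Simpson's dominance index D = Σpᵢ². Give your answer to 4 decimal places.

0.6781

Total N = 9+12+91 = 112, so the proportions are 0.080357, 0.107143, 0.8125 (working shown to 6 dp, full precision carried).
D = 0.080357² + 0.107143² + 0.8125² = 0.006457 + 0.011480 + 0.660156 = 0.678093.
To 4 decimal places, D = 0.6781.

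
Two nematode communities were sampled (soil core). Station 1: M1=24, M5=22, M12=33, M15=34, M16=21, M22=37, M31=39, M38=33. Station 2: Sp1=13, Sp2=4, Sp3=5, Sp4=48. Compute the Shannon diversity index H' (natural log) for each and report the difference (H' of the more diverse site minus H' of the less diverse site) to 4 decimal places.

Station 1: N=243, proportions 0.098765, 0.090535, 0.135802, 0.139918, 0.08642, 0.152263, 0.160494, 0.135802, giving H' = 2.055367 (working shown to 6 dp, full precision carried).
Station 2: N=70, proportions 0.185714, 0.057143, 0.071429, 0.685714, giving H' = 0.923433.
Difference = |2.055367 − 0.923433| = 1.131934, i.e. 1.1319 to 4 decimal places.

1.1319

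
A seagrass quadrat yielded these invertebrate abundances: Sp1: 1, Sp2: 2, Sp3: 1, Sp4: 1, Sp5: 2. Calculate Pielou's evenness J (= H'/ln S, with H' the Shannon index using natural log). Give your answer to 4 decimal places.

Total N = 1+2+1+1+2 = 7, so the proportions are 0.142857, 0.285714, 0.142857, 0.142857, 0.285714 (working shown to 6 dp, full precision carried).
H' = −Σ pᵢ ln pᵢ = −((-0.277987) + (-0.357932) + (-0.277987) + (-0.277987) + (-0.357932)) = 1.549826.
With S = 5 species, ln S = 1.609438, so J = 1.549826/1.609438 = 0.962961, i.e. 0.9630 to 4 decimal places.

0.9630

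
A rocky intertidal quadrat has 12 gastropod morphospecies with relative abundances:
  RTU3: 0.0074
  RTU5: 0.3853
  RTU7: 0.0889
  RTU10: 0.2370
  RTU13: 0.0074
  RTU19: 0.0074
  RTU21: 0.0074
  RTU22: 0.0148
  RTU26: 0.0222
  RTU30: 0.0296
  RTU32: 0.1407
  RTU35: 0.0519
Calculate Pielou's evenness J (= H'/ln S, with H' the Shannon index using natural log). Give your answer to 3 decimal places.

0.704

H' = −Σ pᵢ ln pᵢ = −((-0.03631) + (-0.36747) + (-0.21516) + (-0.34121) + (-0.03631) + (-0.03631) + (-0.03631) + (-0.06235) + (-0.08453) + (-0.10419) + (-0.27593) + (-0.15354)) = 1.74962 (working shown to 5 dp, full precision carried).
With S = 12 species, ln S = 2.48491, so J = 1.74962/2.48491 = 0.70410, i.e. 0.704 to 3 decimal places.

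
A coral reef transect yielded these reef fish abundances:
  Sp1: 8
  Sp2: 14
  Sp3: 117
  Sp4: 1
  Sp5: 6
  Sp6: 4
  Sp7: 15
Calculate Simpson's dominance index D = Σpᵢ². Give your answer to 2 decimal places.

0.52

Total N = 8+14+117+1+6+4+15 = 165, so the proportions are 0.0485, 0.0848, 0.7091, 0.0061, 0.0364, 0.0242, 0.0909 (working shown to 4 dp, full precision carried).
D = 0.0485² + 0.0848² + 0.7091² + 0.0061² + 0.0364² + 0.0242² + 0.0909² = 0.0024 + 0.0072 + 0.5028 + 0.0000 + 0.0013 + 0.0006 + 0.0083 = 0.5226.
To 2 decimal places, D = 0.52.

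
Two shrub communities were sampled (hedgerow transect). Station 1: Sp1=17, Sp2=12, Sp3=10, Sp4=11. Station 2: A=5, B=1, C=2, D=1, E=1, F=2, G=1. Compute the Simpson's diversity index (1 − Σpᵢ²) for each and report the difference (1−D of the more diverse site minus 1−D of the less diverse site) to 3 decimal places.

0.043

Station 1: N=50, proportions 0.34, 0.24, 0.2, 0.22, giving 1−D = 0.73840 (working shown to 5 dp, full precision carried).
Station 2: N=13, proportions 0.38462, 0.07692, 0.15385, 0.07692, 0.07692, 0.15385, 0.07692, giving 1−D = 0.78107.
Difference = |0.73840 − 0.78107| = 0.04267, i.e. 0.043 to 3 decimal places.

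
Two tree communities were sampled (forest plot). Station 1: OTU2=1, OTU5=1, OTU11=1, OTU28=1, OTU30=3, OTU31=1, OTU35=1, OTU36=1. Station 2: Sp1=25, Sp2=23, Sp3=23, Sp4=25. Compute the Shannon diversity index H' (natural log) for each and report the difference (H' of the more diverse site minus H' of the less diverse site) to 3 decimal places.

Station 1: N=10, proportions 0.1, 0.1, 0.1, 0.1, 0.3, 0.1, 0.1, 0.1, giving H' = 1.973001 (working shown to 6 dp, full precision carried).
Station 2: N=96, proportions 0.260417, 0.239583, 0.239583, 0.260417, giving H' = 1.385426.
Difference = |1.973001 − 1.385426| = 0.587575, i.e. 0.588 to 3 decimal places.

0.588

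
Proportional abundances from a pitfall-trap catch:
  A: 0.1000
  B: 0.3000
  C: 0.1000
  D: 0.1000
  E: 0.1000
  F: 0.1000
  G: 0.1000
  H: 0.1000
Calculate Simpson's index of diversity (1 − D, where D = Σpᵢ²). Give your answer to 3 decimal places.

D = 0.1² + 0.3² + 0.1² + 0.1² + 0.1² + 0.1² + 0.1² + 0.1² = 0.01000 + 0.09000 + 0.01000 + 0.01000 + 0.01000 + 0.01000 + 0.01000 + 0.01000 = 0.16000 (working shown to 5 dp, full precision carried).
So 1 − D = 0.84000, i.e. 0.840 to 3 decimal places.

0.840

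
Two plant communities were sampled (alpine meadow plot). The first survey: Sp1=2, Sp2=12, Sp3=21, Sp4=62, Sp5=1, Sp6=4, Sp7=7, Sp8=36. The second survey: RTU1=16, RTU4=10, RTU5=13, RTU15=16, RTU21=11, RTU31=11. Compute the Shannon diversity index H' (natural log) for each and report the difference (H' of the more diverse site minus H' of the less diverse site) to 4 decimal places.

0.2404

The first survey: N=145, proportions 0.0137931, 0.0827586, 0.1448276, 0.4275862, 0.0068966, 0.0275862, 0.0482759, 0.2482759, giving H' = 1.5340047 (working shown to 7 dp, full precision carried).
The second survey: N=77, proportions 0.2077922, 0.1298701, 0.1688312, 0.2077922, 0.1428571, 0.1428571, giving H' = 1.7743674.
Difference = |1.5340047 − 1.7743674| = 0.2403627, i.e. 0.2404 to 4 decimal places.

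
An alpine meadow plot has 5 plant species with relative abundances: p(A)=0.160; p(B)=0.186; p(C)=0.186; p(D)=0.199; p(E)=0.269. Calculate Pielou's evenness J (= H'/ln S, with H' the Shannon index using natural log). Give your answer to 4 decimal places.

H' = −Σ pᵢ ln pᵢ = −((-0.293213) + (-0.312854) + (-0.312854) + (-0.321276) + (-0.353209)) = 1.593405 (working shown to 6 dp, full precision carried).
With S = 5 species, ln S = 1.609438, so J = 1.593405/1.609438 = 0.990038, i.e. 0.9900 to 4 decimal places.

0.9900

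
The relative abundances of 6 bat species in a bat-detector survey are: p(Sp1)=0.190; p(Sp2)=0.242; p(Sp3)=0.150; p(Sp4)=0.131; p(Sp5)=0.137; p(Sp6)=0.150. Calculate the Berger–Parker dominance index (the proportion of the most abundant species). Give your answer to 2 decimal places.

The largest proportion is 0.242, i.e. d = 0.24 to 2 decimal places.

0.24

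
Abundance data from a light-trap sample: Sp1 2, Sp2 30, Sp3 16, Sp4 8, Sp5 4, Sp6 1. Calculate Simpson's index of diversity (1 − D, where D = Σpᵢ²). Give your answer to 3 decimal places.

Total N = 2+30+16+8+4+1 = 61, so the proportions are 0.03279, 0.4918, 0.2623, 0.13115, 0.06557, 0.01639 (working shown to 5 dp, full precision carried).
D = 0.03279² + 0.4918² + 0.2623² + 0.13115² + 0.06557² + 0.01639² = 0.00107 + 0.24187 + 0.06880 + 0.01720 + 0.00430 + 0.00027 = 0.33351.
So 1 − D = 0.66649, i.e. 0.666 to 3 decimal places.

0.666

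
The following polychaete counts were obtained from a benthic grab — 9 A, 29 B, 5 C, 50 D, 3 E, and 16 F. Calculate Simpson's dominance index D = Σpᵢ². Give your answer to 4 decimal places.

Total N = 9+29+5+50+3+16 = 112, so the proportions are 0.080357, 0.258929, 0.044643, 0.446429, 0.026786, 0.142857 (working shown to 6 dp, full precision carried).
D = 0.080357² + 0.258929² + 0.044643² + 0.446429² + 0.026786² + 0.142857² = 0.006457 + 0.067044 + 0.001993 + 0.199298 + 0.000717 + 0.020408 = 0.295918.
To 4 decimal places, D = 0.2959.

0.2959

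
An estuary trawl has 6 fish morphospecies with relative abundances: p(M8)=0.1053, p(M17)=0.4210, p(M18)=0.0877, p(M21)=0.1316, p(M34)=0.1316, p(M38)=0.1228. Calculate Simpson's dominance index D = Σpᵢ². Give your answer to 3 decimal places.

D = 0.1053² + 0.421² + 0.0877² + 0.1316² + 0.1316² + 0.1228² = 0.01109 + 0.17724 + 0.00769 + 0.01732 + 0.01732 + 0.01508 = 0.24574 (working shown to 5 dp, full precision carried).
To 3 decimal places, D = 0.246.

0.246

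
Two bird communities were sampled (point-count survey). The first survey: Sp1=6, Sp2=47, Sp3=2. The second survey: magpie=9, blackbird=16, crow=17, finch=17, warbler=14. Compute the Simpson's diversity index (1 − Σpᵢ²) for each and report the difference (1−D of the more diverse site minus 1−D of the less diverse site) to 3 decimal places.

0.535

The first survey: N=55, proportions 0.10909, 0.85455, 0.03636, giving 1−D = 0.25653 (working shown to 5 dp, full precision carried).
The second survey: N=73, proportions 0.12329, 0.21918, 0.23288, 0.23288, 0.19178, giving 1−D = 0.79152.
Difference = |0.25653 − 0.79152| = 0.53499, i.e. 0.535 to 3 decimal places.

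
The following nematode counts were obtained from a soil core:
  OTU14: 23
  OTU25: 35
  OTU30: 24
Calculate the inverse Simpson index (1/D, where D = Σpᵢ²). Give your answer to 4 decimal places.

2.8858

Total N = 23+35+24 = 82, so the proportions are 0.2804878, 0.4268293, 0.2926829 (working shown to 7 dp, full precision carried).
D = 0.2804878² + 0.4268293² + 0.2926829² = 0.0786734 + 0.1821832 + 0.0856633 = 0.3465199.
So 1/D = 2.885837, i.e. 2.8858 to 4 decimal places.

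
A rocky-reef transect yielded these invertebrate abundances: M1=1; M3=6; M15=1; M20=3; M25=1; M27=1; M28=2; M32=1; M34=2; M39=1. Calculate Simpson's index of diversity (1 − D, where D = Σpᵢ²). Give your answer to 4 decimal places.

0.8366

Total N = 1+6+1+3+1+1+2+1+2+1 = 19, so the proportions are 0.052632, 0.315789, 0.052632, 0.157895, 0.052632, 0.052632, 0.105263, 0.052632, 0.105263, 0.052632 (working shown to 6 dp, full precision carried).
D = 0.052632² + 0.315789² + 0.052632² + 0.157895² + 0.052632² + 0.052632² + 0.105263² + 0.052632² + 0.105263² + 0.052632² = 0.002770 + 0.099723 + 0.002770 + 0.024931 + 0.002770 + 0.002770 + 0.011080 + 0.002770 + 0.011080 + 0.002770 = 0.163435.
So 1 − D = 0.836565, i.e. 0.8366 to 4 decimal places.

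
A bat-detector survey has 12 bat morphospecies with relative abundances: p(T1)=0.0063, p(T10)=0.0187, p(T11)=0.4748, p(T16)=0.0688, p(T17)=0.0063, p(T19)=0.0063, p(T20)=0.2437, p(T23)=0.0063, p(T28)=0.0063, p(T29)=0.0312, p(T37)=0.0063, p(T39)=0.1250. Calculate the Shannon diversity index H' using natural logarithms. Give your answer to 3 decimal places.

Each pᵢ ln pᵢ term (working shown to 5 dp, full precision carried): 0.0063×(-5.06721)=-0.03192, 0.0187×(-3.97923)=-0.07441, 0.4748×(-0.74486)=-0.35366, 0.0688×(-2.67655)=-0.18415, 0.0063×(-5.06721)=-0.03192, 0.0063×(-5.06721)=-0.03192, 0.2437×(-1.41182)=-0.34406, 0.0063×(-5.06721)=-0.03192, 0.0063×(-5.06721)=-0.03192, 0.0312×(-3.46734)=-0.10818, 0.0063×(-5.06721)=-0.03192, 0.125×(-2.07944)=-0.25993.
Sum = -1.51593, so H' = 1.516.

1.516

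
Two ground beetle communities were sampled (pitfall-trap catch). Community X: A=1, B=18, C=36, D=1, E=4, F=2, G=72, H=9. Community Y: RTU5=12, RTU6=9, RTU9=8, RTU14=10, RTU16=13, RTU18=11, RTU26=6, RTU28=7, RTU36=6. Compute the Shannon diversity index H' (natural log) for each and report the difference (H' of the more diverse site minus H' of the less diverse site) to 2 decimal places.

Community X: N=143, proportions 0.007, 0.1259, 0.2517, 0.007, 0.028, 0.014, 0.5035, 0.0629, giving H' = 1.3568 (working shown to 4 dp, full precision carried).
Community Y: N=82, proportions 0.1463, 0.1098, 0.0976, 0.122, 0.1585, 0.1341, 0.0732, 0.0854, 0.0732, giving H' = 2.1616.
Difference = |1.3568 − 2.1616| = 0.8048, i.e. 0.80 to 2 decimal places.

0.80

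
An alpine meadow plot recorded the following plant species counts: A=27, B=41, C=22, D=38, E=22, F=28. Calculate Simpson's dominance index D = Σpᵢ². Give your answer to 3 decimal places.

0.177

Total N = 27+41+22+38+22+28 = 178, so the proportions are 0.15169, 0.23034, 0.1236, 0.21348, 0.1236, 0.1573 (working shown to 5 dp, full precision carried).
D = 0.15169² + 0.23034² + 0.1236² + 0.21348² + 0.1236² + 0.1573² = 0.02301 + 0.05306 + 0.01528 + 0.04558 + 0.01528 + 0.02474 = 0.17693.
To 3 decimal places, D = 0.177.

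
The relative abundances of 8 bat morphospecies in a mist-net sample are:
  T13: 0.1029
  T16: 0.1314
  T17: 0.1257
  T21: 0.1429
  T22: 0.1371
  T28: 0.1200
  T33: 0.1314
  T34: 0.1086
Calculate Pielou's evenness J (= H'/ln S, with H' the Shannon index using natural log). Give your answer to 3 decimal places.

H' = −Σ pᵢ ln pᵢ = −((-0.23399) + (-0.26668) + (-0.26068) + (-0.27803) + (-0.27242) + (-0.25443) + (-0.26668) + (-0.24110)) = 2.07402 (working shown to 5 dp, full precision carried).
With S = 8 species, ln S = 2.07944, so J = 2.07402/2.07944 = 0.99739, i.e. 0.997 to 3 decimal places.

0.997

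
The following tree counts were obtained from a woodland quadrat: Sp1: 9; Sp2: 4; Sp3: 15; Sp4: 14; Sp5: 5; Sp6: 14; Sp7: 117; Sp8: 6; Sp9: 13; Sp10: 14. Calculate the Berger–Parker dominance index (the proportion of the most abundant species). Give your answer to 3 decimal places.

Total N = 9+4+15+14+5+14+117+6+13+14 = 211, so the proportions are 0.04265, 0.01896, 0.07109, 0.06635, 0.0237, 0.06635, 0.5545, 0.02844, 0.06161, 0.06635 (working shown to 5 dp, full precision carried).
The largest proportion is 0.5545, i.e. d = 0.555 to 3 decimal places.

0.555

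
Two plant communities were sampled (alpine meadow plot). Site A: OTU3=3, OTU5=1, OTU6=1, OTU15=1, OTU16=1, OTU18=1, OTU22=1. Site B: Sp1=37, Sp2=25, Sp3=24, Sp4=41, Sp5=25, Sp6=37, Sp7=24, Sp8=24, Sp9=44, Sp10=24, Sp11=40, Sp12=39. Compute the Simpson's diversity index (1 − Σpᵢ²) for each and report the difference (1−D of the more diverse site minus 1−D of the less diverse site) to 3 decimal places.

Site A: N=9, proportions 0.33333, 0.11111, 0.11111, 0.11111, 0.11111, 0.11111, 0.11111, giving 1−D = 0.81481 (working shown to 5 dp, full precision carried).
Site B: N=384, proportions 0.09635, 0.0651, 0.0625, 0.10677, 0.0651, 0.09635, 0.0625, 0.0625, 0.11458, 0.0625, 0.10417, 0.10156, giving 1−D = 0.91163.
Difference = |0.81481 − 0.91163| = 0.09682, i.e. 0.097 to 3 decimal places.

0.097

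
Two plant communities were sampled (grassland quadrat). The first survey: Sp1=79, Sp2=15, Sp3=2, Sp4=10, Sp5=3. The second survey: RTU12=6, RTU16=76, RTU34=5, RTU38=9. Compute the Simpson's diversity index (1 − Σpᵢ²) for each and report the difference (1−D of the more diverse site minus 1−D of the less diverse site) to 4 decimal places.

0.0884

The first survey: N=109, proportions 0.724771, 0.137615, 0.018349, 0.091743, 0.027523, giving 1−D = 0.446259 (working shown to 6 dp, full precision carried).
The second survey: N=96, proportions 0.0625, 0.791667, 0.052083, 0.09375, giving 1−D = 0.357856.
Difference = |0.446259 − 0.357856| = 0.088403, i.e. 0.0884 to 4 decimal places.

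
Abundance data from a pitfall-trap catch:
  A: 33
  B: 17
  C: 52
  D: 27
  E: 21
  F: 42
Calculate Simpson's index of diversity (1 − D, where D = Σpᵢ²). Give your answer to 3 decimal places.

0.810

Total N = 33+17+52+27+21+42 = 192, so the proportions are 0.17188, 0.08854, 0.27083, 0.14062, 0.10938, 0.21875 (working shown to 5 dp, full precision carried).
D = 0.17188² + 0.08854² + 0.27083² + 0.14062² + 0.10938² + 0.21875² = 0.02954 + 0.00784 + 0.07335 + 0.01978 + 0.01196 + 0.04785 = 0.19032.
So 1 − D = 0.80968, i.e. 0.810 to 3 decimal places.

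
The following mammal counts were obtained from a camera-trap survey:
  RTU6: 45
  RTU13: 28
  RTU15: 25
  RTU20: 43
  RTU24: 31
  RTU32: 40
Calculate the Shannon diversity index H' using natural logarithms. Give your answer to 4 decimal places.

Total N = 45+28+25+43+31+40 = 212, so the proportions are 0.212264, 0.132075, 0.117925, 0.20283, 0.146226, 0.188679 (working shown to 6 dp, full precision carried).
Each pᵢ ln pᵢ term: 0.212264×(-1.549924)=-0.328993, 0.132075×(-2.024382)=-0.267371, 0.117925×(-2.137710)=-0.252088, 0.20283×(-1.595386)=-0.323592, 0.146226×(-1.922599)=-0.281135, 0.188679×(-1.667707)=-0.314662.
Sum = -1.767842, so H' = 1.7678.

1.7678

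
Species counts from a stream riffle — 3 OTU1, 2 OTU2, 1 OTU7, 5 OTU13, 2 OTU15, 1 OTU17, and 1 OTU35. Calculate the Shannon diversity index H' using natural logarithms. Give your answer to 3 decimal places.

1.767

Total N = 3+2+1+5+2+1+1 = 15, so the proportions are 0.2, 0.13333, 0.06667, 0.33333, 0.13333, 0.06667, 0.06667 (working shown to 5 dp, full precision carried).
Each pᵢ ln pᵢ term: 0.2×(-1.60944)=-0.32189, 0.13333×(-2.01490)=-0.26865, 0.06667×(-2.70805)=-0.18054, 0.33333×(-1.09861)=-0.36620, 0.13333×(-2.01490)=-0.26865, 0.06667×(-2.70805)=-0.18054, 0.06667×(-2.70805)=-0.18054.
Sum = -1.76701, so H' = 1.767.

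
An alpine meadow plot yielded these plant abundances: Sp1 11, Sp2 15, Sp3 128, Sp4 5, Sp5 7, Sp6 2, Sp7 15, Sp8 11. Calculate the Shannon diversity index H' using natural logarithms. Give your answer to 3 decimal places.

Total N = 11+15+128+5+7+2+15+11 = 194, so the proportions are 0.0567, 0.07732, 0.65979, 0.02577, 0.03608, 0.01031, 0.07732, 0.0567 (working shown to 5 dp, full precision carried).
Each pᵢ ln pᵢ term: 0.0567×(-2.86996)=-0.16273, 0.07732×(-2.55981)=-0.19792, 0.65979×(-0.41583)=-0.27436, 0.02577×(-3.65842)=-0.09429, 0.03608×(-3.32195)=-0.11986, 0.01031×(-4.57471)=-0.04716, 0.07732×(-2.55981)=-0.19792, 0.0567×(-2.86996)=-0.16273.
Sum = -1.25698, so H' = 1.257.

1.257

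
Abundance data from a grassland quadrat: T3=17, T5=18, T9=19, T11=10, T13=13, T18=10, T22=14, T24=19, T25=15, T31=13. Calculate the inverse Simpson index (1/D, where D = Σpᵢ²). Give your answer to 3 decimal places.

Total N = 17+18+19+10+13+10+14+19+15+13 = 148, so the proportions are 0.1148649, 0.1216216, 0.1283784, 0.0675676, 0.0878378, 0.0675676, 0.0945946, 0.1283784, 0.1013514, 0.0878378 (working shown to 7 dp, full precision carried).
D = 0.1148649² + 0.1216216² + 0.1283784² + 0.0675676² + 0.0878378² + 0.0675676² + 0.0945946² + 0.1283784² + 0.1013514² + 0.0878378² = 0.0131939 + 0.0147918 + 0.0164810 + 0.0045654 + 0.0077155 + 0.0045654 + 0.0089481 + 0.0164810 + 0.0102721 + 0.0077155 = 0.1047297.
So 1/D = 9.54839, i.e. 9.548 to 3 decimal places.

9.548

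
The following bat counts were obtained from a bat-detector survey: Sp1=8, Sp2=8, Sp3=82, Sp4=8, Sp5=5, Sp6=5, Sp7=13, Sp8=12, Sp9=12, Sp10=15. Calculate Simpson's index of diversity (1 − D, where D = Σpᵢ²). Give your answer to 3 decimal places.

0.729

Total N = 8+8+82+8+5+5+13+12+12+15 = 168, so the proportions are 0.04762, 0.04762, 0.4881, 0.04762, 0.02976, 0.02976, 0.07738, 0.07143, 0.07143, 0.08929 (working shown to 5 dp, full precision carried).
D = 0.04762² + 0.04762² + 0.4881² + 0.04762² + 0.02976² + 0.02976² + 0.07738² + 0.07143² + 0.07143² + 0.08929² = 0.00227 + 0.00227 + 0.23824 + 0.00227 + 0.00089 + 0.00089 + 0.00599 + 0.00510 + 0.00510 + 0.00797 = 0.27098.
So 1 − D = 0.72902, i.e. 0.729 to 3 decimal places.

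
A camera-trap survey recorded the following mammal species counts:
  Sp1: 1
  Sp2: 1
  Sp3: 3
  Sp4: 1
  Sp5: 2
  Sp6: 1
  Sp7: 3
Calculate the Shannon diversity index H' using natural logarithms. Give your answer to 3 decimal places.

1.820

Total N = 1+1+3+1+2+1+3 = 12, so the proportions are 0.08333, 0.08333, 0.25, 0.08333, 0.16667, 0.08333, 0.25 (working shown to 5 dp, full precision carried).
Each pᵢ ln pᵢ term: 0.08333×(-2.48491)=-0.20708, 0.08333×(-2.48491)=-0.20708, 0.25×(-1.38629)=-0.34657, 0.08333×(-2.48491)=-0.20708, 0.16667×(-1.79176)=-0.29863, 0.08333×(-2.48491)=-0.20708, 0.25×(-1.38629)=-0.34657.
Sum = -1.82008, so H' = 1.820.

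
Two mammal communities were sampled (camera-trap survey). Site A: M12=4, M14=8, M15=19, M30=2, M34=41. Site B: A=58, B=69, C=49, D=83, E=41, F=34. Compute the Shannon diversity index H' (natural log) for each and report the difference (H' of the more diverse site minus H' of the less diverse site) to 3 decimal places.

Site A: N=74, proportions 0.054054, 0.108108, 0.256757, 0.027027, 0.554054, giving H' = 1.172068 (working shown to 6 dp, full precision carried).
Site B: N=334, proportions 0.173653, 0.206587, 0.146707, 0.248503, 0.122754, 0.101796, giving H' = 1.747444.
Difference = |1.172068 − 1.747444| = 0.575376, i.e. 0.575 to 3 decimal places.

0.575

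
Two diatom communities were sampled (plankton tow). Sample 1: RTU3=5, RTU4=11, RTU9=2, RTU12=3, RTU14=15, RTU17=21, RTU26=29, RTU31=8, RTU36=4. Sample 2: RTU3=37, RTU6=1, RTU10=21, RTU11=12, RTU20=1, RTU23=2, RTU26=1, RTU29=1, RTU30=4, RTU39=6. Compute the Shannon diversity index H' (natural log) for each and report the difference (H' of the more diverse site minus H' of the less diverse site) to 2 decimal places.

Sample 1: N=98, proportions 0.05102, 0.11224, 0.02041, 0.03061, 0.15306, 0.21429, 0.29592, 0.08163, 0.04082, giving H' = 1.89625 (working shown to 5 dp, full precision carried).
Sample 2: N=86, proportions 0.43023, 0.01163, 0.24419, 0.13953, 0.01163, 0.02326, 0.01163, 0.01163, 0.04651, 0.06977, giving H' = 1.60505.
Difference = |1.89625 − 1.60505| = 0.29120, i.e. 0.29 to 2 decimal places.

0.29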